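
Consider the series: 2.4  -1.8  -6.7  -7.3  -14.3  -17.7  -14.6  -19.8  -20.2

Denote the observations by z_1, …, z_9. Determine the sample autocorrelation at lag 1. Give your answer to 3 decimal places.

0.616

Mean z̄ = (2.4 − 1.8 − 6.7 − 7.3 − 14.3 − 17.7 − 14.6 − 19.8 − 20.2)/9 = -11.1111
Numerator Σ_{t=1}^{8}(z_t−z̄)(z_{t+1}−z̄) = 324.8199
Denominator Σ(z_t−z̄)² = 527.0889
r_1 = 324.8199 / 527.0889 = 0.616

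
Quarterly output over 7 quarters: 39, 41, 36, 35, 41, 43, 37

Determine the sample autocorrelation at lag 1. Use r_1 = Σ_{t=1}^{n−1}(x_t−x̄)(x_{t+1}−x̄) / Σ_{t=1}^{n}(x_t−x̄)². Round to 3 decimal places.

-0.036

Mean x̄ = (39 + 41 + 36 + 35 + 41 + 43 + 37)/7 = 38.8571
Deviations from mean: 0.1429, 2.1429, -2.8571, -3.8571, 2.1429, 4.1429, -1.8571
Numerator Σ_{t=1}^{6}(x_t−x̄)(x_{t+1}−x̄) = -1.8776
Denominator Σ(x_t−x̄)² = 52.8571
r_1 = -1.8776 / 52.8571 = -0.036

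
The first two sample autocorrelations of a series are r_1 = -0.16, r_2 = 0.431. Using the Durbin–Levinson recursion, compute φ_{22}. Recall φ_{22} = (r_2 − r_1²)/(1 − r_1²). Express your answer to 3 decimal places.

φ_{22} = (r_2 − r_1²) / (1 − r_1²)
r_1² = (-0.16)² = 0.0256
Numerator = 0.431 − 0.0256 = 0.4054; denominator = 1 − 0.0256 = 0.9744
φ_{22} = 0.4054 / 0.9744 = 0.416

0.416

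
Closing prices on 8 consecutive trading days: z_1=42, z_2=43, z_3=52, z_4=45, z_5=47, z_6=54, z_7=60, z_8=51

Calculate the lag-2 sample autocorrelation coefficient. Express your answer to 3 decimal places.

-0.135

Mean z̄ = (42 + 43 + 52 + 45 + 47 + 54 + 60 + 51)/8 = 49.2500
Σ(z_t−z̄)(z_{t+2}−z̄) = (-19.9375) + (26.5625) + (-6.1875) + (-20.1875) + (-24.1875) + (8.3125) = -35.6250
Denominator Σ(z_t−z̄)² = 263.5000
r_2 = -35.6250 / 263.5000 = -0.135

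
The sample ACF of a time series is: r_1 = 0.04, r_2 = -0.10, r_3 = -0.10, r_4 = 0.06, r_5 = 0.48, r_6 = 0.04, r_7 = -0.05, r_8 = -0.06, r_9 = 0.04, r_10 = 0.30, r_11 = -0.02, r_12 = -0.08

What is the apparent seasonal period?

5

The largest autocorrelation is r_5 = 0.48, with a weaker echo at lag 10 (0.30); the remaining lags stay at or below 0.06.
The dominant spike at lag 5 indicates a seasonal period of 5.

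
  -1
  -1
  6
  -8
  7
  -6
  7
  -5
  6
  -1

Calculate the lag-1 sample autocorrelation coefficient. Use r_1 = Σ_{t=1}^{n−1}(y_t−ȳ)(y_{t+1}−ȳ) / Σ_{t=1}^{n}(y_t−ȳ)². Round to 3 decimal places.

Mean ȳ = (-1 − 1 + 6 − 8 + 7 − 6 + 7 − 5 + 6 − 1)/10 = 0.4000
Numerator Σ_{t=1}^{9}(y_t−ȳ)(y_{t+1}−ȳ) = -266.5600
Denominator Σ(y_t−ȳ)² = 296.4000
r_1 = -266.5600 / 296.4000 = -0.899

-0.899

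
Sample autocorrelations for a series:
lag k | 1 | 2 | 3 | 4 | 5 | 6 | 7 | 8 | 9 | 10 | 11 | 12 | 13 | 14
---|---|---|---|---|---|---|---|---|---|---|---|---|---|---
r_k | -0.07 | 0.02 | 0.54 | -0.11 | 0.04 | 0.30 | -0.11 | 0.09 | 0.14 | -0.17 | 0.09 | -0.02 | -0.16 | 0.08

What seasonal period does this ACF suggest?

3

The largest autocorrelation is r_3 = 0.54, with a weaker echo at lag 6 (0.30); the remaining lags stay at or below 0.14.
The dominant spike at lag 3 indicates a seasonal period of 3.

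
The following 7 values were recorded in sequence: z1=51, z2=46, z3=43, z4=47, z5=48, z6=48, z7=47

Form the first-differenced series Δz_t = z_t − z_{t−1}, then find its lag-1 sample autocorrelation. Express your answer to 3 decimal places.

0.160

First differences Δz: -5, -3, 4, 1, 0, -1
Mean of differences = -0.6667
Numerator Σ(Δz_t−Δz̄)(Δz_{t+1}−Δz̄) = 7.8889
Denominator Σ(Δz_t−Δz̄)² = 49.3333
r_1(Δz) = 7.8889 / 49.3333 = 0.160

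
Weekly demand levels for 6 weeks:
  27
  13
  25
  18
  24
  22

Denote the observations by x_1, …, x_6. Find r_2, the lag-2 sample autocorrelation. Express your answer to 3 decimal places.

0.419

Mean x̄ = (27 + 13 + 25 + 18 + 24 + 22)/6 = 21.5000
Deviations from mean: 5.5000, -8.5000, 3.5000, -3.5000, 2.5000, 0.5000
Σ(x_t−x̄)(x_{t+2}−x̄) = (19.2500) + (29.7500) + (8.7500) + (-1.7500) = 56.0000
Denominator Σ(x_t−x̄)² = 133.5000
r_2 = 56.0000 / 133.5000 = 0.419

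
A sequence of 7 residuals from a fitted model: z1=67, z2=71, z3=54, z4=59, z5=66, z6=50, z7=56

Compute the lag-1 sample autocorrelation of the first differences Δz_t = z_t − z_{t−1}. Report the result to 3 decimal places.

-0.565

First differences Δz: 4, -17, 5, 7, -16, 6
Mean of differences = -1.8333
Numerator Σ(Δz_t−Δz̄)(Δz_{t+1}−Δz̄) = -367.8611
Denominator Σ(Δz_t−Δz̄)² = 650.8333
r_1(Δz) = -367.8611 / 650.8333 = -0.565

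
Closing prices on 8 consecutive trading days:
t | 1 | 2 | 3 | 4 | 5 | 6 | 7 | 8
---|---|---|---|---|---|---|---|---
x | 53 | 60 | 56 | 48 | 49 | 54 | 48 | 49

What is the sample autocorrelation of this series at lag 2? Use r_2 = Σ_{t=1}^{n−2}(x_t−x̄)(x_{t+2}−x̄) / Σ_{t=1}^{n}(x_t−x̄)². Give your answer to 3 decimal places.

-0.311

Mean x̄ = (53 + 60 + 56 + 48 + 49 + 54 + 48 + 49)/8 = 52.1250
Deviations from mean: 0.8750, 7.8750, 3.8750, -4.1250, -3.1250, 1.8750, -4.1250, -3.1250
Numerator Σ_{t=1}^{6}(x_t−x̄)(x_{t+2}−x̄) = -41.9063
Denominator Σ(x_t−x̄)² = 134.8750
r_2 = -41.9063 / 134.8750 = -0.311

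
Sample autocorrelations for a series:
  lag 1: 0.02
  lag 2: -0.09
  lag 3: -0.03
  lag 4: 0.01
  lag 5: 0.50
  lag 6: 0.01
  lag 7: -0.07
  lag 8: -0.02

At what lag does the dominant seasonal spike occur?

The largest autocorrelation is r_5 = 0.50; the remaining lags stay at or below 0.02.
The dominant spike at lag 5 indicates a seasonal period of 5.

5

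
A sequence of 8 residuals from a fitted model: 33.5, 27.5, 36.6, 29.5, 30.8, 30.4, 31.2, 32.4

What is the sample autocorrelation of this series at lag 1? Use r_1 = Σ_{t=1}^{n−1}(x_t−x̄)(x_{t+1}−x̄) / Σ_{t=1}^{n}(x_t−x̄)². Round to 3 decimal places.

-0.692

Mean x̄ = (33.5 + 27.5 + 36.6 + 29.5 + 30.8 + 30.4 + 31.2 + 32.4)/8 = 31.4875
Deviations from mean: 2.0125, -3.9875, 5.1125, -1.9875, -0.6875, -1.0875, -0.2875, 0.9125
Σ(x_t−x̄)(x_{t+1}−x̄) = (-8.0248) + (-20.3861) + (-10.1611) + (1.3664) + (0.7477) + (0.3127) + (-0.2623) = -36.4077
Denominator Σ(x_t−x̄)² = 52.6088
r_1 = -36.4077 / 52.6088 = -0.692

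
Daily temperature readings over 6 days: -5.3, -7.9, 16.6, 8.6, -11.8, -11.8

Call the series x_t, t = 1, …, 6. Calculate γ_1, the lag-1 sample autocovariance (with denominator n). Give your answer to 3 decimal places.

16.358

Mean x̄ = (-5.3 − 7.9 + 16.6 + 8.6 − 11.8 − 11.8)/6 = -1.9333
Σ_{t=1}^{5}(x_t−x̄)(x_{t+1}−x̄) = 98.1456
γ_1 = 98.1456 / 6 = 16.358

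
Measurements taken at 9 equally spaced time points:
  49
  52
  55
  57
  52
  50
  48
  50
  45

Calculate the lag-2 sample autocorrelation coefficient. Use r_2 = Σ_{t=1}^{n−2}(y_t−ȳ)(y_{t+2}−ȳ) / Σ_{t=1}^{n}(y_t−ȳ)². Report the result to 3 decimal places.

0.122

Mean ȳ = (49 + 52 + 55 + 57 + 52 + 50 + 48 + 50 + 45)/9 = 50.8889
Σ(y_t−ȳ)(y_{t+2}−ȳ) = (-7.7654) + (6.7901) + (4.5679) + (-5.4321) + (-3.2099) + (0.7901) + (17.0123) = 12.7531
Denominator Σ(y_t−ȳ)² = 104.8889
r_2 = 12.7531 / 104.8889 = 0.122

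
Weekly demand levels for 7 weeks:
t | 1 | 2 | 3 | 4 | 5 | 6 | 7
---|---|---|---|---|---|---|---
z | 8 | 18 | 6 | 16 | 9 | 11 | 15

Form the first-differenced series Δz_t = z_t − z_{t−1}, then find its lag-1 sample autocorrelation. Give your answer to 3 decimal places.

First differences Δz: 10, -12, 10, -7, 2, 4
Mean of differences = 1.1667
Numerator Σ(Δz_t−Δz̄)(Δz_{t+1}−Δz̄) = -309.1944
Denominator Σ(Δz_t−Δz̄)² = 404.8333
r_1(Δz) = -309.1944 / 404.8333 = -0.764

-0.764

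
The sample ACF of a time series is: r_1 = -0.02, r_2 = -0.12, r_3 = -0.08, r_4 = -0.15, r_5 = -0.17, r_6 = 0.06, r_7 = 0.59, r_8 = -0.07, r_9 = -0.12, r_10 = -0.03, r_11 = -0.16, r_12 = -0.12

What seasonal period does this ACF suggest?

The largest autocorrelation is r_7 = 0.59; the remaining lags stay at or below 0.06.
The dominant spike at lag 7 indicates a seasonal period of 7.

7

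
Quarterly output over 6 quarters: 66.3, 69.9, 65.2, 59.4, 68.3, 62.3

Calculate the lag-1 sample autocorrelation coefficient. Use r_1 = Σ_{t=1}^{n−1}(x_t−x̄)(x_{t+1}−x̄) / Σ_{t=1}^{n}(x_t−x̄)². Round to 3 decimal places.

Mean x̄ = (66.3 + 69.9 + 65.2 + 59.4 + 68.3 + 62.3)/6 = 65.2333
Σ(x_t−x̄)(x_{t+1}−x̄) = (4.9778) + (-0.1556) + (0.1944) + (-17.8889) + (-8.9956) = -21.8678
Denominator Σ(x_t−x̄)² = 74.9533
r_1 = -21.8678 / 74.9533 = -0.292

-0.292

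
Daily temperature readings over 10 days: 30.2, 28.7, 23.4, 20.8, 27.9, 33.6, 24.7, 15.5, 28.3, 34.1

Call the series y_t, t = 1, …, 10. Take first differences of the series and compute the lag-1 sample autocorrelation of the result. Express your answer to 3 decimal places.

First differences Δy: -1.5, -5.3, -2.6, 7.1, 5.7, -8.9, -9.2, 12.8, 5.8
Mean of differences = 0.4333
Numerator Σ(Δy_t−Δȳ)(Δy_{t+1}−Δȳ) = 31.3556
Denominator Σ(Δy_t−Δȳ)² = 479.6400
r_1(Δy) = 31.3556 / 479.6400 = 0.065

0.065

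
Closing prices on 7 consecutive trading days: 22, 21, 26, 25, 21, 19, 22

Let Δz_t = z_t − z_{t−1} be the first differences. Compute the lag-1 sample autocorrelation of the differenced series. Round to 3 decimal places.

-0.071

First differences Δz: -1, 5, -1, -4, -2, 3
Mean of differences = 0.0000
Numerator Σ(Δz_t−Δz̄)(Δz_{t+1}−Δz̄) = -4.0000
Denominator Σ(Δz_t−Δz̄)² = 56.0000
r_1(Δz) = -4.0000 / 56.0000 = -0.071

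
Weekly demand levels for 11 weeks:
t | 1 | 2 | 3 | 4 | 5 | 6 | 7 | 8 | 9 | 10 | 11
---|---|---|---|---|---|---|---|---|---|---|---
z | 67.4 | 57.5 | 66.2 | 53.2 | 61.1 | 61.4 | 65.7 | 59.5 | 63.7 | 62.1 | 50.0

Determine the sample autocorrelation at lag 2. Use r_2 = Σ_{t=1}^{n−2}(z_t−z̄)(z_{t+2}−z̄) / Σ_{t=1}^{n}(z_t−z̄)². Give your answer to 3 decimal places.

Mean z̄ = (67.4 + 57.5 + 66.2 + 53.2 + 61.1 + 61.4 + 65.7 + 59.5 + 63.7 + 62.1 + 50.0)/11 = 60.7091
Numerator Σ_{t=1}^{9}(z_t−z̄)(z_{t+2}−z̄) = 40.1262
Denominator Σ(z_t−z̄)² = 294.1691
r_2 = 40.1262 / 294.1691 = 0.136

0.136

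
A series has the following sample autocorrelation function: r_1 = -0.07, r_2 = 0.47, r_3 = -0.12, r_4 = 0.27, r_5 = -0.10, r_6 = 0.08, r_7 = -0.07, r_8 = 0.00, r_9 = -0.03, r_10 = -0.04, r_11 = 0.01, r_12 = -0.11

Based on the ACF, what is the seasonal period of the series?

The largest autocorrelation is r_2 = 0.47, with a weaker echo at lag 4 (0.27); the remaining lags stay at or below 0.08.
The dominant spike at lag 2 indicates a seasonal period of 2.

2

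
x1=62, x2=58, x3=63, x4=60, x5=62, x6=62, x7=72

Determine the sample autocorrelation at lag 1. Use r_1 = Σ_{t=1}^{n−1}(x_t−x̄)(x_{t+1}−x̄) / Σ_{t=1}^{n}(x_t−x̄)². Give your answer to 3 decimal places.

Mean x̄ = (62 + 58 + 63 + 60 + 62 + 62 + 72)/7 = 62.7143
Deviations from mean: -0.7143, -4.7143, 0.2857, -2.7143, -0.7143, -0.7143, 9.2857
Numerator Σ_{t=1}^{6}(x_t−x̄)(x_{t+1}−x̄) = -2.9388
Denominator Σ(x_t−x̄)² = 117.4286
r_1 = -2.9388 / 117.4286 = -0.025

-0.025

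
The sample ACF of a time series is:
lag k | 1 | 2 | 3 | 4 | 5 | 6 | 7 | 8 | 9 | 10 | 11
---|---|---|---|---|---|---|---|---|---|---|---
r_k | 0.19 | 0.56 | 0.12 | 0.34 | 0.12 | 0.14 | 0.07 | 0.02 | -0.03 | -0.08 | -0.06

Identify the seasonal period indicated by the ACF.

The largest autocorrelation is r_2 = 0.56, with a weaker echo at lag 4 (0.34); the remaining lags stay at or below 0.19.
The dominant spike at lag 2 indicates a seasonal period of 2.

2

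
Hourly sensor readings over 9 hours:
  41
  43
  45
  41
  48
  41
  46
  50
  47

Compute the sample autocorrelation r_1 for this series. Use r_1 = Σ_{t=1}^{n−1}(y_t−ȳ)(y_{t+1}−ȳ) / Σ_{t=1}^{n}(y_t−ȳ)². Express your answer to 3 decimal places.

-0.060

Mean ȳ = (41 + 43 + 45 + 41 + 48 + 41 + 46 + 50 + 47)/9 = 44.6667
Numerator Σ_{t=1}^{8}(y_t−ȳ)(y_{t+1}−ȳ) = -5.4444
Denominator Σ(y_t−ȳ)² = 90.0000
r_1 = -5.4444 / 90.0000 = -0.060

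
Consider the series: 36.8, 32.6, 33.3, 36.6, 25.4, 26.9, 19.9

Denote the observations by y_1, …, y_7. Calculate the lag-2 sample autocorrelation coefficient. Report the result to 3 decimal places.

0.205

Mean ȳ = (36.8 + 32.6 + 33.3 + 36.6 + 25.4 + 26.9 + 19.9)/7 = 30.2143
Deviations from mean: 6.5857, 2.3857, 3.0857, 6.3857, -4.8143, -3.3143, -10.3143
Σ(y_t−ȳ)(y_{t+2}−ȳ) = (20.3216) + (15.2345) + (-14.8555) + (-21.1641) + (49.6559) = 49.1924
Denominator Σ(y_t−ȳ)² = 239.9086
r_2 = 49.1924 / 239.9086 = 0.205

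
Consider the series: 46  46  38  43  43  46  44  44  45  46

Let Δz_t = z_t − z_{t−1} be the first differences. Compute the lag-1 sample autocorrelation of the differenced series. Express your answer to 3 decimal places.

First differences Δz: 0, -8, 5, 0, 3, -2, 0, 1, 1
Mean of differences = 0.0000
Numerator Σ(Δz_t−Δz̄)(Δz_{t+1}−Δz̄) = -45.0000
Denominator Σ(Δz_t−Δz̄)² = 104.0000
r_1(Δz) = -45.0000 / 104.0000 = -0.433

-0.433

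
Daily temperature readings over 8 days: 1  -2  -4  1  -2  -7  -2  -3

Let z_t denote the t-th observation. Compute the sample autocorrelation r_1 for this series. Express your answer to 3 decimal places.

-0.149

Mean z̄ = (1 − 2 − 4 + 1 − 2 − 7 − 2 − 3)/8 = -2.2500
Deviations from mean: 3.2500, 0.2500, -1.7500, 3.2500, 0.2500, -4.7500, 0.2500, -0.7500
Numerator Σ_{t=1}^{7}(z_t−z̄)(z_{t+1}−z̄) = -7.0625
Denominator Σ(z_t−z̄)² = 47.5000
r_1 = -7.0625 / 47.5000 = -0.149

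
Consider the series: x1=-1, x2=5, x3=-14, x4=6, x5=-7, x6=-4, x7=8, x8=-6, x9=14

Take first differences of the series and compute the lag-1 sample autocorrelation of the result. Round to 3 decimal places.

First differences Δx: 6, -19, 20, -13, 3, 12, -14, 20
Mean of differences = 1.8750
Numerator Σ(Δx_t−Δx̄)(Δx_{t+1}−Δx̄) = -1187.8906
Denominator Σ(Δx_t−Δx̄)² = 1686.8750
r_1(Δx) = -1187.8906 / 1686.8750 = -0.704

-0.704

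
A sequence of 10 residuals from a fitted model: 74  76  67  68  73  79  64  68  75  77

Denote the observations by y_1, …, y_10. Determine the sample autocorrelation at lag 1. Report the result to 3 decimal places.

-0.042

Mean ȳ = (74 + 76 + 67 + 68 + 73 + 79 + 64 + 68 + 75 + 77)/10 = 72.1000
Numerator Σ_{t=1}^{9}(y_t−ȳ)(y_{t+1}−ȳ) = -9.4100
Denominator Σ(y_t−ȳ)² = 224.9000
r_1 = -9.4100 / 224.9000 = -0.042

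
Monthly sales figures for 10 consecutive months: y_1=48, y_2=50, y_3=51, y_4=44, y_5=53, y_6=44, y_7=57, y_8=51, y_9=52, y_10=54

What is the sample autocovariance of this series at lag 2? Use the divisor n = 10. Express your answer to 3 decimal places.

Mean ȳ = (48 + 50 + 51 + 44 + 53 + 44 + 57 + 51 + 52 + 54)/10 = 50.4000
Σ_{t=1}^{8}(y_t−ȳ)(y_{t+2}−ȳ) = 69.6800
γ_2 = 69.6800 / 10 = 6.968

6.968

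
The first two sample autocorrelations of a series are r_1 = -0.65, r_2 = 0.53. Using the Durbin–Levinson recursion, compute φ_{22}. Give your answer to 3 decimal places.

0.186

φ_{22} = (r_2 − r_1²) / (1 − r_1²)
r_1² = (-0.65)² = 0.4225
Numerator = 0.53 − 0.4225 = 0.1075; denominator = 1 − 0.4225 = 0.5775
φ_{22} = 0.1075 / 0.5775 = 0.186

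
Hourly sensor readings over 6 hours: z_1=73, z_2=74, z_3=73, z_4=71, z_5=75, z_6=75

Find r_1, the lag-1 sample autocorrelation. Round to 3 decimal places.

-0.065

Mean z̄ = (73 + 74 + 73 + 71 + 75 + 75)/6 = 73.5000
Deviations from mean: -0.5000, 0.5000, -0.5000, -2.5000, 1.5000, 1.5000
Σ(z_t−z̄)(z_{t+1}−z̄) = (-0.2500) + (-0.2500) + (1.2500) + (-3.7500) + (2.2500) = -0.7500
Denominator Σ(z_t−z̄)² = 11.5000
r_1 = -0.7500 / 11.5000 = -0.065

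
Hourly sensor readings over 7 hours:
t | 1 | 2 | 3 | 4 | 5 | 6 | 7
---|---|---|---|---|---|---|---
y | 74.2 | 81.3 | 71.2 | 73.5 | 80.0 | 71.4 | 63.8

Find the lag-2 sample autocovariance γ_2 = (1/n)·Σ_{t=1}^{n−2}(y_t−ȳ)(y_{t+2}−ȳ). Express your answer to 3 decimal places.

-11.455

Mean ȳ = (74.2 + 81.3 + 71.2 + 73.5 + 80.0 + 71.4 + 63.8)/7 = 73.6286
Σ_{t=1}^{5}(y_t−ȳ)(y_{t+2}−ȳ) = -80.1831
γ_2 = -80.1831 / 7 = -11.455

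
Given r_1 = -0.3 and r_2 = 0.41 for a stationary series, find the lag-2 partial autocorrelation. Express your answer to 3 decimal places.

0.352

φ_{22} = (r_2 − r_1²) / (1 − r_1²)
r_1² = (-0.3)² = 0.09
Numerator = 0.41 − 0.0900 = 0.3200; denominator = 1 − 0.0900 = 0.9100
φ_{22} = 0.3200 / 0.9100 = 0.352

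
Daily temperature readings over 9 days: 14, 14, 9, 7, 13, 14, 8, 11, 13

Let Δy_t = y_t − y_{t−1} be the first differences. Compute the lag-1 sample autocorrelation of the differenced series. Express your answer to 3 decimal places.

-0.125

First differences Δy: 0, -5, -2, 6, 1, -6, 3, 2
Mean of differences = -0.1250
Numerator Σ(Δy_t−Δȳ)(Δy_{t+1}−Δȳ) = -14.3906
Denominator Σ(Δy_t−Δȳ)² = 114.8750
r_1(Δy) = -14.3906 / 114.8750 = -0.125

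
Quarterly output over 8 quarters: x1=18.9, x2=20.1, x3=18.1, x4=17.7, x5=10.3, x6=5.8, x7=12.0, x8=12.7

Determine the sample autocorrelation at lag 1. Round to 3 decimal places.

0.597

Mean x̄ = (18.9 + 20.1 + 18.1 + 17.7 + 10.3 + 5.8 + 12.0 + 12.7)/8 = 14.4500
Numerator Σ_{t=1}^{7}(x_t−x̄)(x_{t+1}−x̄) = 105.5175
Denominator Σ(x_t−x̄)² = 176.7200
r_1 = 105.5175 / 176.7200 = 0.597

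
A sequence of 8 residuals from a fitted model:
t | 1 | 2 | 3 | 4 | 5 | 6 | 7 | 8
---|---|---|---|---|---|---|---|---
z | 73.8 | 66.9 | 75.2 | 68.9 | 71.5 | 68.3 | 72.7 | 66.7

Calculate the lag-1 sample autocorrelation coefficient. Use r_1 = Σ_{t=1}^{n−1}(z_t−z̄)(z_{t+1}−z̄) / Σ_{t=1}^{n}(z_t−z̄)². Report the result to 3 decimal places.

Mean z̄ = (73.8 + 66.9 + 75.2 + 68.9 + 71.5 + 68.3 + 72.7 + 66.7)/8 = 70.5000
Σ(z_t−z̄)(z_{t+1}−z̄) = (-11.8800) + (-16.9200) + (-7.5200) + (-1.6000) + (-2.2000) + (-4.8400) + (-8.3600) = -53.3200
Denominator Σ(z_t−z̄)² = 73.6200
r_1 = -53.3200 / 73.6200 = -0.724

-0.724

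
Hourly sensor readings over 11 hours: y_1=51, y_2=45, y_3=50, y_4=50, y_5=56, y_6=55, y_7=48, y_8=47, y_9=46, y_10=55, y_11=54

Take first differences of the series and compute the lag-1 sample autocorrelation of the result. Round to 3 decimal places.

First differences Δy: -6, 5, 0, 6, -1, -7, -1, -1, 9, -1
Mean of differences = 0.3000
Numerator Σ(Δy_t−Δȳ)(Δy_{t+1}−Δȳ) = -42.0900
Denominator Σ(Δy_t−Δȳ)² = 230.1000
r_1(Δy) = -42.0900 / 230.1000 = -0.183

-0.183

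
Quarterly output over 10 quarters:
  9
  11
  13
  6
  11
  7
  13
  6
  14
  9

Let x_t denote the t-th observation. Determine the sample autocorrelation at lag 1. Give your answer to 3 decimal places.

-0.734

Mean x̄ = (9 + 11 + 13 + 6 + 11 + 7 + 13 + 6 + 14 + 9)/10 = 9.9000
Numerator Σ_{t=1}^{9}(x_t−x̄)(x_{t+1}−x̄) = -57.9100
Denominator Σ(x_t−x̄)² = 78.9000
r_1 = -57.9100 / 78.9000 = -0.734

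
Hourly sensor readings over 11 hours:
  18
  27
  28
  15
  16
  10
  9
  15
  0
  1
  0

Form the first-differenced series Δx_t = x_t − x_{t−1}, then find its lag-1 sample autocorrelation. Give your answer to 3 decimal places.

-0.345

First differences Δx: 9, 1, -13, 1, -6, -1, 6, -15, 1, -1
Mean of differences = -1.8000
Numerator Σ(Δx_t−Δx̄)(Δx_{t+1}−Δx̄) = -179.0400
Denominator Σ(Δx_t−Δx̄)² = 519.6000
r_1(Δx) = -179.0400 / 519.6000 = -0.345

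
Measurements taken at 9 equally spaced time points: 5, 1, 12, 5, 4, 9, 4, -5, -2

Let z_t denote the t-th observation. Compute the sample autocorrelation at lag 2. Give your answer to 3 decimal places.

Mean z̄ = (5 + 1 + 12 + 5 + 4 + 9 + 4 − 5 − 2)/9 = 3.6667
Σ(z_t−z̄)(z_{t+2}−z̄) = (11.1111) + (-3.5556) + (2.7778) + (7.1111) + (0.1111) + (-46.2222) + (-1.8889) = -30.5556
Denominator Σ(z_t−z̄)² = 216.0000
r_2 = -30.5556 / 216.0000 = -0.141

-0.141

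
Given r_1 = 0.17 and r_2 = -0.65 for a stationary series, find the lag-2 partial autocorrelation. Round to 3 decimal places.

φ_{22} = (r_2 − r_1²) / (1 − r_1²)
r_1² = (0.17)² = 0.0289
Numerator = -0.65 − 0.0289 = -0.6789; denominator = 1 − 0.0289 = 0.9711
φ_{22} = -0.6789 / 0.9711 = -0.699

-0.699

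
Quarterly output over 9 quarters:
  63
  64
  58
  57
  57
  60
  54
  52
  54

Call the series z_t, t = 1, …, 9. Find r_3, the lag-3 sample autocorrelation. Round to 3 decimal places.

-0.070

Mean z̄ = (63 + 64 + 58 + 57 + 57 + 60 + 54 + 52 + 54)/9 = 57.6667
Σ(z_t−z̄)(z_{t+3}−z̄) = (-3.5556) + (-4.2222) + (0.7778) + (2.4444) + (3.7778) + (-8.5556) = -9.3333
Denominator Σ(z_t−z̄)² = 134.0000
r_3 = -9.3333 / 134.0000 = -0.070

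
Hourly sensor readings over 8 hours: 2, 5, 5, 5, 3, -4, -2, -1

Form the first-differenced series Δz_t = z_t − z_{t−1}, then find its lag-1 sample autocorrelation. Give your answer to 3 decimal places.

First differences Δz: 3, 0, 0, -2, -7, 2, 1
Mean of differences = -0.4286
Numerator Σ(Δz_t−Δz̄)(Δz_{t+1}−Δz̄) = -1.1837
Denominator Σ(Δz_t−Δz̄)² = 65.7143
r_1(Δz) = -1.1837 / 65.7143 = -0.018

-0.018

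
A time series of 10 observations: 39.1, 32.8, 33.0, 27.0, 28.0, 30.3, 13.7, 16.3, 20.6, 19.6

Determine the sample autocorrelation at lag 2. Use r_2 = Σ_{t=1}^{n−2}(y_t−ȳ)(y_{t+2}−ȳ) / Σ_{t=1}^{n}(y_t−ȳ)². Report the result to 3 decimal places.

Mean ȳ = (39.1 + 32.8 + 33.0 + 27.0 + 28.0 + 30.3 + 13.7 + 16.3 + 20.6 + 19.6)/10 = 26.0400
Numerator Σ_{t=1}^{8}(y_t−ȳ)(y_{t+2}−ȳ) = 179.2948
Denominator Σ(y_t−ȳ)² = 605.8240
r_2 = 179.2948 / 605.8240 = 0.296

0.296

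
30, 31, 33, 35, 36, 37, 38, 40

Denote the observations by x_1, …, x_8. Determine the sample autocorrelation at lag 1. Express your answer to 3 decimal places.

0.607

Mean x̄ = (30 + 31 + 33 + 35 + 36 + 37 + 38 + 40)/8 = 35.0000
Deviations from mean: -5.0000, -4.0000, -2.0000, 0.0000, 1.0000, 2.0000, 3.0000, 5.0000
Σ(x_t−x̄)(x_{t+1}−x̄) = (20.0000) + (8.0000) + (0.0000) + (0.0000) + (2.0000) + (6.0000) + (15.0000) = 51.0000
Denominator Σ(x_t−x̄)² = 84.0000
r_1 = 51.0000 / 84.0000 = 0.607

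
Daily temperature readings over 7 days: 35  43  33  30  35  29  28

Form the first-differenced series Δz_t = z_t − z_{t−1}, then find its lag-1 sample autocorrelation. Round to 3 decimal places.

-0.470

First differences Δz: 8, -10, -3, 5, -6, -1
Mean of differences = -1.1667
Numerator Σ(Δz_t−Δz̄)(Δz_{t+1}−Δz̄) = -106.6944
Denominator Σ(Δz_t−Δz̄)² = 226.8333
r_1(Δz) = -106.6944 / 226.8333 = -0.470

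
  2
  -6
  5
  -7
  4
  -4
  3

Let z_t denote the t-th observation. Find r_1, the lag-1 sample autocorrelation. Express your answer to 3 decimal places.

-0.889

Mean z̄ = (2 − 6 + 5 − 7 + 4 − 4 + 3)/7 = -0.4286
Deviations from mean: 2.4286, -5.5714, 5.4286, -6.5714, 4.4286, -3.5714, 3.4286
Σ(z_t−z̄)(z_{t+1}−z̄) = (-13.5306) + (-30.2449) + (-35.6735) + (-29.1020) + (-15.8163) + (-12.2449) = -136.6122
Denominator Σ(z_t−z̄)² = 153.7143
r_1 = -136.6122 / 153.7143 = -0.889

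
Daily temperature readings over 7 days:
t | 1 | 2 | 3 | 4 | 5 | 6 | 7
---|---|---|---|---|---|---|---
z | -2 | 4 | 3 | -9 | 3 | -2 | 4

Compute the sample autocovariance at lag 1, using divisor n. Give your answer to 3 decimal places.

Mean z̄ = (-2 + 4 + 3 − 9 + 3 − 2 + 4)/7 = 0.1429
Deviations: -2.1429, 3.8571, 2.8571, -9.1429, 2.8571, -2.1429, 3.8571
Σ_{t=1}^{6}(z_t−z̄)(z_{t+1}−z̄) = -63.8776
γ_1 = -63.8776 / 7 = -9.125

-9.125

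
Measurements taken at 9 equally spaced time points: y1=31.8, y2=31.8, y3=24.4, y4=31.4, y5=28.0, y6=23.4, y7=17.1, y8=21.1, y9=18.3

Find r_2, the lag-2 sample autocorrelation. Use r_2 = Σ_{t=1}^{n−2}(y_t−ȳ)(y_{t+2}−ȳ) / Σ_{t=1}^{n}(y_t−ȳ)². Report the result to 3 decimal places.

0.235

Mean ȳ = (31.8 + 31.8 + 24.4 + 31.4 + 28.0 + 23.4 + 17.1 + 21.1 + 18.3)/9 = 25.2556
Σ(y_t−ȳ)(y_{t+2}−ȳ) = (-5.5991) + (40.2120) + (-2.3480) + (-11.4014) + (-22.3825) + (7.7109) + (56.7264) = 62.9183
Denominator Σ(y_t−ȳ)² = 267.2822
r_2 = 62.9183 / 267.2822 = 0.235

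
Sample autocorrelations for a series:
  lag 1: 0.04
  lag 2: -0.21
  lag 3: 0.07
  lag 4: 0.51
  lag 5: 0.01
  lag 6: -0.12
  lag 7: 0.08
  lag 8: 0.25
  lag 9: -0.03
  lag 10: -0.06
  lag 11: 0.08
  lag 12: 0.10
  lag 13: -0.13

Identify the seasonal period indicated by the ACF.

4

The largest autocorrelation is r_4 = 0.51, with a weaker echo at lag 8 (0.25); the remaining lags stay at or below 0.10.
The dominant spike at lag 4 indicates a seasonal period of 4.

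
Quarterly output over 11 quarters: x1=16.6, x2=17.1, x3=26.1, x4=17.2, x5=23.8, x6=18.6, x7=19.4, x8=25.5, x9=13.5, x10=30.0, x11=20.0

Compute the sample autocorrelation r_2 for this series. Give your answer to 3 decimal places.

0.239

Mean x̄ = (16.6 + 17.1 + 26.1 + 17.2 + 23.8 + 18.6 + 19.4 + 25.5 + 13.5 + 30.0 + 20.0)/11 = 20.7091
Numerator Σ_{t=1}^{9}(x_t−x̄)(x_{t+2}−x̄) = 59.4871
Denominator Σ(x_t−x̄)² = 248.7491
r_2 = 59.4871 / 248.7491 = 0.239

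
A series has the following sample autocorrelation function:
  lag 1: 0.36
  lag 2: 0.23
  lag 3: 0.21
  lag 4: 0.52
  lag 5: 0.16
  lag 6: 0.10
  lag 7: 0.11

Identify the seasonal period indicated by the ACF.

4

The largest autocorrelation is r_4 = 0.52; the remaining lags stay at or below 0.36. The elevated value at lag 1 (0.36), dropping to 0.23 at lag 2, reflects decaying short-term dependence rather than seasonality.
The dominant spike at lag 4 indicates a seasonal period of 4.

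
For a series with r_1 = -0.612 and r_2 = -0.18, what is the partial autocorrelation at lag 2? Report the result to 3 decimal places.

φ_{22} = (r_2 − r_1²) / (1 − r_1²)
r_1² = (-0.612)² = 0.374544
Numerator = -0.18 − 0.3745 = -0.5545; denominator = 1 − 0.3745 = 0.6255
φ_{22} = -0.5545 / 0.6255 = -0.887

-0.887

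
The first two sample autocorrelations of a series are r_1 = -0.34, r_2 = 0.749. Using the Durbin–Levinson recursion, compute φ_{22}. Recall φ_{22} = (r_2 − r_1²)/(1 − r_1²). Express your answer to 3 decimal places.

φ_{22} = (r_2 − r_1²) / (1 − r_1²)
r_1² = (-0.34)² = 0.1156
Numerator = 0.749 − 0.1156 = 0.6334; denominator = 1 − 0.1156 = 0.8844
φ_{22} = 0.6334 / 0.8844 = 0.716

0.716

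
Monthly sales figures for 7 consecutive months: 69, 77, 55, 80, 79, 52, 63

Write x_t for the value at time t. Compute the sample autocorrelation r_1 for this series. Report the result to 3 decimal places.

Mean x̄ = (69 + 77 + 55 + 80 + 79 + 52 + 63)/7 = 67.8571
Σ(x_t−x̄)(x_{t+1}−x̄) = (10.4490) + (-117.5510) + (-156.1224) + (135.3061) + (-176.6939) + (77.0204) = -227.5918
Denominator Σ(x_t−x̄)² = 796.8571
r_1 = -227.5918 / 796.8571 = -0.286

-0.286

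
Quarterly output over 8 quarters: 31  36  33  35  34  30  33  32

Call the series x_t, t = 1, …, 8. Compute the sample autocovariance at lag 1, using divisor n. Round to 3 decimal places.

Mean x̄ = (31 + 36 + 33 + 35 + 34 + 30 + 33 + 32)/8 = 33.0000
Deviations: -2.0000, 3.0000, 0.0000, 2.0000, 1.0000, -3.0000, 0.0000, -1.0000
Σ_{t=1}^{7}(x_t−x̄)(x_{t+1}−x̄) = -7.0000
γ_1 = -7.0000 / 8 = -0.875

-0.875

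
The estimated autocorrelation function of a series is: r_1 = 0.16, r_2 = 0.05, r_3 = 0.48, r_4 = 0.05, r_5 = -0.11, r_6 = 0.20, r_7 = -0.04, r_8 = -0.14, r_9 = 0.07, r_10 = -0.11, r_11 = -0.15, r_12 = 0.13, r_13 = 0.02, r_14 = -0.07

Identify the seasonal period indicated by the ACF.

3

The largest autocorrelation is r_3 = 0.48, with a weaker echo at lag 6 (0.20); the remaining lags stay at or below 0.16.
The dominant spike at lag 3 indicates a seasonal period of 3.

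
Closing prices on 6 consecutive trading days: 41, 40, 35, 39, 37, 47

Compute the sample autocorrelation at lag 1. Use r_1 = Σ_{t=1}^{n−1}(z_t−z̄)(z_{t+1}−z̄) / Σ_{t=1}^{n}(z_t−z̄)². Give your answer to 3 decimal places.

Mean z̄ = (41 + 40 + 35 + 39 + 37 + 47)/6 = 39.8333
Deviations from mean: 1.1667, 0.1667, -4.8333, -0.8333, -2.8333, 7.1667
Numerator Σ_{t=1}^{5}(z_t−z̄)(z_{t+1}−z̄) = -14.5278
Denominator Σ(z_t−z̄)² = 84.8333
r_1 = -14.5278 / 84.8333 = -0.171

-0.171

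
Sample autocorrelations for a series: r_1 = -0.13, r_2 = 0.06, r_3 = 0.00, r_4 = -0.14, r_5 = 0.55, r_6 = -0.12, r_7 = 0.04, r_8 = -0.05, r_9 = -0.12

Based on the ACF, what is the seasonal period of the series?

5

The largest autocorrelation is r_5 = 0.55; the remaining lags stay at or below 0.06.
The dominant spike at lag 5 indicates a seasonal period of 5.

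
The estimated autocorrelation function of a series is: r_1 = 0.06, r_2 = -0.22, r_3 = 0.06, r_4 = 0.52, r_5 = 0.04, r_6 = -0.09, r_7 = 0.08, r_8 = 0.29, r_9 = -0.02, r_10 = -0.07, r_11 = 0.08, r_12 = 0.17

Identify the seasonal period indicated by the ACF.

4

The largest autocorrelation is r_4 = 0.52, with weaker echoes at lags 8 (0.29) and 12 (0.17); the remaining lags stay at or below 0.08.
The dominant spike at lag 4 indicates a seasonal period of 4.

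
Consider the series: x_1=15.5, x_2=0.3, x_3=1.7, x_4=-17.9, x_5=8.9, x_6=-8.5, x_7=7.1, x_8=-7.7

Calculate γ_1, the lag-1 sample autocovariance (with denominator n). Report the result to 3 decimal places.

Mean x̄ = (15.5 + 0.3 + 1.7 − 17.9 + 8.9 − 8.5 + 7.1 − 7.7)/8 = -0.0750
Deviations: 15.5750, 0.3750, 1.7750, -17.8250, 8.9750, -8.4250, 7.1750, -7.6250
Σ_{t=1}^{7}(x_t−x̄)(x_{t+1}−x̄) = -375.8856
γ_1 = -375.8856 / 8 = -46.986

-46.986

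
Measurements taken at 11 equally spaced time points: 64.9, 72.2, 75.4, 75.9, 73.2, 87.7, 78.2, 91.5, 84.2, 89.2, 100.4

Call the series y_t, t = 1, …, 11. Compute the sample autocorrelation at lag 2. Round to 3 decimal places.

0.351

Mean ȳ = (64.9 + 72.2 + 75.4 + 75.9 + 73.2 + 87.7 + 78.2 + 91.5 + 84.2 + 89.2 + 100.4)/11 = 81.1636
Numerator Σ_{t=1}^{9}(y_t−ȳ)(y_{t+2}−ȳ) = 376.0537
Denominator Σ(y_t−ȳ)² = 1071.3855
r_2 = 376.0537 / 1071.3855 = 0.351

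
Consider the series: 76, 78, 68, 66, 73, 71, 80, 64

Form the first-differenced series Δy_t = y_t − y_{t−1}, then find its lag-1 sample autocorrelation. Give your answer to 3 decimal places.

-0.397

First differences Δy: 2, -10, -2, 7, -2, 9, -16
Mean of differences = -1.7143
Numerator Σ(Δy_t−Δȳ)(Δy_{t+1}−Δȳ) = -189.5102
Denominator Σ(Δy_t−Δȳ)² = 477.4286
r_1(Δy) = -189.5102 / 477.4286 = -0.397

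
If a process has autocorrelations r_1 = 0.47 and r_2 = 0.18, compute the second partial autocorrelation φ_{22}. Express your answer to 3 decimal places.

φ_{22} = (r_2 − r_1²) / (1 − r_1²)
r_1² = (0.47)² = 0.2209
Numerator = 0.18 − 0.2209 = -0.0409; denominator = 1 − 0.2209 = 0.7791
φ_{22} = -0.0409 / 0.7791 = -0.052

-0.052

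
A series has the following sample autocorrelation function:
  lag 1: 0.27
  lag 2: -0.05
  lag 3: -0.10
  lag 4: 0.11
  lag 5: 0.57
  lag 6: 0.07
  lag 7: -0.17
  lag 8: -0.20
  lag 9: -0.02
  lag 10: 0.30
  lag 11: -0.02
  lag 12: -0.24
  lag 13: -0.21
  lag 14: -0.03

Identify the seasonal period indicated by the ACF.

5

The largest autocorrelation is r_5 = 0.57, with a weaker echo at lag 10 (0.30); the remaining lags stay at or below 0.27.
The dominant spike at lag 5 indicates a seasonal period of 5.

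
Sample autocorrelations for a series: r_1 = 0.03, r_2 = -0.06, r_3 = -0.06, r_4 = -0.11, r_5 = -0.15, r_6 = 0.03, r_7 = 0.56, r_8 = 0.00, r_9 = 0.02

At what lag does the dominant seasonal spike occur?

7

The largest autocorrelation is r_7 = 0.56; the remaining lags stay at or below 0.03.
The dominant spike at lag 7 indicates a seasonal period of 7.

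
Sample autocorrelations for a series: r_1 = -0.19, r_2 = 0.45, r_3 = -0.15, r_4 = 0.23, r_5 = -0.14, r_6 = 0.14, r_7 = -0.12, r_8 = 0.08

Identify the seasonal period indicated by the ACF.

2

The largest autocorrelation is r_2 = 0.45, with a weaker echo at lag 4 (0.23); the remaining lags stay at or below 0.14.
The dominant spike at lag 2 indicates a seasonal period of 2.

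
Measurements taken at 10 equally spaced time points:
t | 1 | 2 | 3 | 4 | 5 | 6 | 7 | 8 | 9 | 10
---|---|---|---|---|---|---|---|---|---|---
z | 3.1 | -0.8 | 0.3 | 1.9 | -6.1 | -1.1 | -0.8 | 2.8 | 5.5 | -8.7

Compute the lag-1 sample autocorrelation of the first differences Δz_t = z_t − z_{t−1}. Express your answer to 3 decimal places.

-0.238

First differences Δz: -3.9, 1.1, 1.6, -8.0, 5.0, 0.3, 3.6, 2.7, -14.2
Mean of differences = -1.3111
Numerator Σ(Δz_t−Δz̄)(Δz_{t+1}−Δz̄) = -74.8290
Denominator Σ(Δz_t−Δz̄)² = 314.4889
r_1(Δz) = -74.8290 / 314.4889 = -0.238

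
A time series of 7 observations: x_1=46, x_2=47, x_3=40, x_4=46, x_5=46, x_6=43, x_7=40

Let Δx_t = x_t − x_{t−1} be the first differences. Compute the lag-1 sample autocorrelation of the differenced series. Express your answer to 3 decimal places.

First differences Δx: 1, -7, 6, 0, -3, -3
Mean of differences = -1.0000
Numerator Σ(Δx_t−Δx̄)(Δx_{t+1}−Δx̄) = -45.0000
Denominator Σ(Δx_t−Δx̄)² = 98.0000
r_1(Δx) = -45.0000 / 98.0000 = -0.459

-0.459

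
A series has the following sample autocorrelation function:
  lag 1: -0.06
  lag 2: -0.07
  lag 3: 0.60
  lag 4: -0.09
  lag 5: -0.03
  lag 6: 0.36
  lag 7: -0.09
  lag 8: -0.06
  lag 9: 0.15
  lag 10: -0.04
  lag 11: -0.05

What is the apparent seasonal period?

The largest autocorrelation is r_3 = 0.60, with weaker echoes at lags 6 (0.36) and 9 (0.15); the remaining lags stay at or below -0.03.
The dominant spike at lag 3 indicates a seasonal period of 3.

3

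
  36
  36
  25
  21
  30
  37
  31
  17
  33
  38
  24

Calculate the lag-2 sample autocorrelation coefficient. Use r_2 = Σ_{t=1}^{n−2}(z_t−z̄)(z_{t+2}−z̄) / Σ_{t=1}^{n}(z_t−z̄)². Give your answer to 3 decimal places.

Mean z̄ = (36 + 36 + 25 + 21 + 30 + 37 + 31 + 17 + 33 + 38 + 24)/11 = 29.8182
Numerator Σ_{t=1}^{9}(z_t−z̄)(z_{t+2}−z̄) = -359.9752
Denominator Σ(z_t−z̄)² = 505.6364
r_2 = -359.9752 / 505.6364 = -0.712

-0.712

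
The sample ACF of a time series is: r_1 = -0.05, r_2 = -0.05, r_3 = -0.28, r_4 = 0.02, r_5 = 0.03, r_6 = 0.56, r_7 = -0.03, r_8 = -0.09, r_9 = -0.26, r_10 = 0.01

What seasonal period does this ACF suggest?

6

The largest autocorrelation is r_6 = 0.56; the remaining lags stay at or below 0.03.
The dominant spike at lag 6 indicates a seasonal period of 6.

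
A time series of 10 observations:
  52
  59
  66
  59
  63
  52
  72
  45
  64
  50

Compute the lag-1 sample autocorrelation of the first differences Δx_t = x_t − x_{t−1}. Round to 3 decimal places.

-0.817

First differences Δx: 7, 7, -7, 4, -11, 20, -27, 19, -14
Mean of differences = -0.2222
Numerator Σ(Δx_t−Δx̄)(Δx_{t+1}−Δx̄) = -1609.9383
Denominator Σ(Δx_t−Δx̄)² = 1969.5556
r_1(Δx) = -1609.9383 / 1969.5556 = -0.817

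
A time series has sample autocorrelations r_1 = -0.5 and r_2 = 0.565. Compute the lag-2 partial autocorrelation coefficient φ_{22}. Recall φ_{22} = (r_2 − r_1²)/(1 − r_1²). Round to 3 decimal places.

0.420

φ_{22} = (r_2 − r_1²) / (1 − r_1²)
r_1² = (-0.5)² = 0.25
Numerator = 0.565 − 0.2500 = 0.3150; denominator = 1 − 0.2500 = 0.7500
φ_{22} = 0.3150 / 0.7500 = 0.420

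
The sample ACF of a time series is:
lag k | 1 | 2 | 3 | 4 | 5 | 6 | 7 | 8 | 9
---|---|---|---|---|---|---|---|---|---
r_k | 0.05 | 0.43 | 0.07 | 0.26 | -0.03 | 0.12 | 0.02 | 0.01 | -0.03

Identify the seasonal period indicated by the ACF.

2

The largest autocorrelation is r_2 = 0.43, with a weaker echo at lag 4 (0.26); the remaining lags stay at or below 0.12.
The dominant spike at lag 2 indicates a seasonal period of 2.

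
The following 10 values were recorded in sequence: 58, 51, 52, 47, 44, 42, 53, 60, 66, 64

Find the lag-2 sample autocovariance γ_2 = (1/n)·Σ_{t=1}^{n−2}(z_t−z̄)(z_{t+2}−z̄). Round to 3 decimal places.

Mean z̄ = (58 + 51 + 52 + 47 + 44 + 42 + 53 + 60 + 66 + 64)/10 = 53.7000
Σ_{t=1}^{8}(z_t−z̄)(z_{t+2}−z̄) = 95.0200
γ_2 = 95.0200 / 10 = 9.502

9.502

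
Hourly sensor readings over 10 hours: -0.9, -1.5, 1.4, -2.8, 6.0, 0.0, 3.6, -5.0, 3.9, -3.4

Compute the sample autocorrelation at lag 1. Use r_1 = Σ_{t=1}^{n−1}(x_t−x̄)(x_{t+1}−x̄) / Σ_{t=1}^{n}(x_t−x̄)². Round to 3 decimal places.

Mean x̄ = (-0.9 − 1.5 + 1.4 − 2.8 + 6.0 + 0.0 + 3.6 − 5.0 + 3.9 − 3.4)/10 = 0.1300
Numerator Σ_{t=1}^{9}(x_t−x̄)(x_{t+1}−x̄) = -72.9749
Denominator Σ(x_t−x̄)² = 113.4210
r_1 = -72.9749 / 113.4210 = -0.643

-0.643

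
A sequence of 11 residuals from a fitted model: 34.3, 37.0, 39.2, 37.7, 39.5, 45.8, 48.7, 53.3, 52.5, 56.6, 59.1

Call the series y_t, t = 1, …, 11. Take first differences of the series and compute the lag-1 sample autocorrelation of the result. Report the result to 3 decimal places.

First differences Δy: 2.7, 2.2, -1.5, 1.8, 6.3, 2.9, 4.6, -0.8, 4.1, 2.5
Mean of differences = 2.4800
Numerator Σ(Δy_t−Δȳ)(Δy_{t+1}−Δȳ) = -8.5784
Denominator Σ(Δy_t−Δȳ)² = 49.0760
r_1(Δy) = -8.5784 / 49.0760 = -0.175

-0.175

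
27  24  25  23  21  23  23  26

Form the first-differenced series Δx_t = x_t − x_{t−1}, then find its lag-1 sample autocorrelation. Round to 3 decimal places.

First differences Δx: -3, 1, -2, -2, 2, 0, 3
Mean of differences = -0.1429
Numerator Σ(Δx_t−Δx̄)(Δx_{t+1}−Δx̄) = -5.1633
Denominator Σ(Δx_t−Δx̄)² = 30.8571
r_1(Δx) = -5.1633 / 30.8571 = -0.167

-0.167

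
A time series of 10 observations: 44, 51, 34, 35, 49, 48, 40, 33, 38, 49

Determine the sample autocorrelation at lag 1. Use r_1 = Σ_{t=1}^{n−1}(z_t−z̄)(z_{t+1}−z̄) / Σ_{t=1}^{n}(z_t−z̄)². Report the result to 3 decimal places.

0.023

Mean z̄ = (44 + 51 + 34 + 35 + 49 + 48 + 40 + 33 + 38 + 49)/10 = 42.1000
Numerator Σ_{t=1}^{9}(z_t−z̄)(z_{t+1}−z̄) = 9.7900
Denominator Σ(z_t−z̄)² = 432.9000
r_1 = 9.7900 / 432.9000 = 0.023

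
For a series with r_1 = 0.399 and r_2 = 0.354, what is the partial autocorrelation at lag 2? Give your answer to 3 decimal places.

φ_{22} = (r_2 − r_1²) / (1 − r_1²)
r_1² = (0.399)² = 0.159201
Numerator = 0.354 − 0.1592 = 0.1948; denominator = 1 − 0.1592 = 0.8408
φ_{22} = 0.1948 / 0.8408 = 0.232

0.232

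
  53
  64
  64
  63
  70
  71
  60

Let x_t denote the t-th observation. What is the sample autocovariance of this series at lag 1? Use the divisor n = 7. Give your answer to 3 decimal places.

1.851

Mean x̄ = (53 + 64 + 64 + 63 + 70 + 71 + 60)/7 = 63.5714
Deviations: -10.5714, 0.4286, 0.4286, -0.5714, 6.4286, 7.4286, -3.5714
Σ_{t=1}^{6}(x_t−x̄)(x_{t+1}−x̄) = 12.9592
γ_1 = 12.9592 / 7 = 1.851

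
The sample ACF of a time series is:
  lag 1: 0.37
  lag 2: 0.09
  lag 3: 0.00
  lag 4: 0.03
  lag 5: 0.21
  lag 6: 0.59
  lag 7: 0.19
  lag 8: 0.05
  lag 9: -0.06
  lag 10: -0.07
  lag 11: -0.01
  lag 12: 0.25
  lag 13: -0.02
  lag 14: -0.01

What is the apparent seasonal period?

6

The largest autocorrelation is r_6 = 0.59; the remaining lags stay at or below 0.37. The elevated value at lag 1 (0.37), dropping to 0.09 at lag 2, reflects decaying short-term dependence rather than seasonality.
The dominant spike at lag 6 indicates a seasonal period of 6.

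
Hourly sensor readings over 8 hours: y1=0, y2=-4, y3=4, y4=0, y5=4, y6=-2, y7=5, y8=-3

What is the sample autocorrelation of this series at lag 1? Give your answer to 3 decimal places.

Mean ȳ = (0 − 4 + 4 + 0 + 4 − 2 + 5 − 3)/8 = 0.5000
Deviations from mean: -0.5000, -4.5000, 3.5000, -0.5000, 3.5000, -2.5000, 4.5000, -3.5000
Σ(y_t−ȳ)(y_{t+1}−ȳ) = (2.2500) + (-15.7500) + (-1.7500) + (-1.7500) + (-8.7500) + (-11.2500) + (-15.7500) = -52.7500
Denominator Σ(y_t−ȳ)² = 84.0000
r_1 = -52.7500 / 84.0000 = -0.628

-0.628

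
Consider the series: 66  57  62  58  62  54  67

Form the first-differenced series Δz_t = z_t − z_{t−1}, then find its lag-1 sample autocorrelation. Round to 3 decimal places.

-0.584

First differences Δz: -9, 5, -4, 4, -8, 13
Mean of differences = 0.1667
Numerator Σ(Δz_t−Δz̄)(Δz_{t+1}−Δz̄) = -216.5278
Denominator Σ(Δz_t−Δz̄)² = 370.8333
r_1(Δz) = -216.5278 / 370.8333 = -0.584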